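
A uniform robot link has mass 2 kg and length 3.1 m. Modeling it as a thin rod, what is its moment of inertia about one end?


I = (1/3) * m * L^2
= (1/3) * 2 * 3.1^2
= 0.333333 * 2 * 9.61
= 6.4067 kg*m^2


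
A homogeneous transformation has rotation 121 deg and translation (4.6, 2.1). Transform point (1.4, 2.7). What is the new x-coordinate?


x' = cos(theta)*px - sin(theta)*py + tx
= -0.515*1.4 - 0.8572*2.7 + 4.6
= 1.5646


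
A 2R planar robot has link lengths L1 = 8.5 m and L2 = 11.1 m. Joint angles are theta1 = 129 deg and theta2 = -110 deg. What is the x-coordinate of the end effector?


Convert angles to radians: theta1 = 2.2515, theta2 = -1.9199
x = L1*cos(theta1) + L2*cos(theta1+theta2)
x = -5.3492 + 10.4953
x = 5.146


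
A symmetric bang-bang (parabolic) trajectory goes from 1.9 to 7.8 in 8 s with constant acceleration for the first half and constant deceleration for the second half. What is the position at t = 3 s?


Symmetric rest-to-rest: each phase covers (pf-p0)/2 in time T/2. 0.5*a*(T/2)^2 = (pf-p0)/2 => a = 4*(pf-p0)/T^2
a = 4*(7.8-1.9)/8^2 = 0.3688
t = 3 is in the acceleration phase (t <= T/2).
p = p0 + 0.5*a*t^2 = 1.9 + 0.5*0.3688*3^2
= 3.5594


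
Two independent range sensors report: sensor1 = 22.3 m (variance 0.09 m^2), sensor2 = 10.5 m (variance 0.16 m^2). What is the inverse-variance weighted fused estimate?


w1 = (1/var1) / (1/var1 + 1/var2)
   = 11.1111 / (11.1111 + 6.25) = 0.64
w2 = 1 - w1 = 0.36
fused = w1*s1 + w2*s2 = 14.272 + 3.78
= 18.052 m


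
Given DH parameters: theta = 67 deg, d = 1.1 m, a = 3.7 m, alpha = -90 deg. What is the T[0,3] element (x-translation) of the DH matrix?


T[0,3] = a * cos(theta)
= 3.7 * cos(67 deg)
= 3.7 * 0.3907
= 1.4457


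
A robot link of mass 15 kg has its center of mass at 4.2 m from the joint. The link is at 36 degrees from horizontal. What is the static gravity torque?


tau = m*g*L*cos(angle)
= 15 * 9.81 * 4.2 * cos(36 deg)
= 15 * 9.81 * 4.2 * 0.809
= 499.9968 Nm


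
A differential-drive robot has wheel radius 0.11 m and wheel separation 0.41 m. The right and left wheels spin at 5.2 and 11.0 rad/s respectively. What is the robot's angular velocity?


vR = r*wR = 0.11*5.2 = 0.572 m/s
vL = r*wL = 0.11*11.0 = 1.21 m/s
v = (vR+vL)/2 = 0.891 m/s
omega = (vR-vL)/L = -1.5561 rad/s
angular velocity = -1.5561 rad/s


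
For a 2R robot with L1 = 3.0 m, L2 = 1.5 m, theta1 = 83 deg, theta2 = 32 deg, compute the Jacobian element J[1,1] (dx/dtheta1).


J[1,1] = -L1*sin(t1) - L2*sin(t1+t2)
= -3.0*sin(83) - 1.5*sin(115)
= -4.3371


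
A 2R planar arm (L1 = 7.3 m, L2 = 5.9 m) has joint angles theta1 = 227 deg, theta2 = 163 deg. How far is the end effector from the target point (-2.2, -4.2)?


End effector via forward kinematics:
x = L1*cos(t1) + L2*cos(t1+t2) = 0.131
y = L1*sin(t1) + L2*sin(t1+t2) = -2.3889
Distance to target:
d = sqrt((-2.2 - 0.131)^2 + (-4.2 - -2.3889)^2)
= sqrt(5.4334 + 3.2801)
= 2.9519 m


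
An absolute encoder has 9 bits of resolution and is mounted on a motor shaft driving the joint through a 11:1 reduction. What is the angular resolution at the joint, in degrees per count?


counts = 2^9 = 512
effective counts at joint = 512 * 11 = 5632
resolution = 360 / 5632
= 0.0639 deg/count


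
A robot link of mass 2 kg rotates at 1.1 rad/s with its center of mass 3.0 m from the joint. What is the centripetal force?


F = m * omega^2 * r
= 2 * 1.1^2 * 3.0
= 2 * 1.21 * 3.0
= 7.26 N


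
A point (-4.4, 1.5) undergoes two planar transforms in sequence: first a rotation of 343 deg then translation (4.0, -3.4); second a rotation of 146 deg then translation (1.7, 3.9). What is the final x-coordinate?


After transform 1:
x1 = cos(343)*-4.4 - sin(343)*1.5 + 4.0 = 0.2308
y1 = sin(343)*-4.4 + cos(343)*1.5 + -3.4 = -0.6791
After transform 2:
x2 = cos(146)*0.2308 - sin(146)*-0.6791 + 1.7
= 1.8884


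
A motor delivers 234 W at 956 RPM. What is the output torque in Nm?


omega = 956 * 2*pi/60 = 100.1121 rad/s
tau = P / omega = 234 / 100.1121
= 2.3374 Nm


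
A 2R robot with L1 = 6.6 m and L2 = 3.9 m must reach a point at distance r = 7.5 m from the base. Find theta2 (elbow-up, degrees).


cos(theta2) = (r^2 - L1^2 - L2^2) / (2*L1*L2)
cos(theta2) = (56.25 - 43.56 - 15.21) / 51.48
cos(theta2) = -0.048951
theta2 = 92.8058 degrees


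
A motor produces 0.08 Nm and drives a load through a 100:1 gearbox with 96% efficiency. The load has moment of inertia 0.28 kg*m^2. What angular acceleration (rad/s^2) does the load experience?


tau_out = tau_motor * N * eta
= 0.08 * 100 * 0.96 = 7.68 Nm
alpha = tau_out / I = 7.68 / 0.28
= 27.4286 rad/s^2


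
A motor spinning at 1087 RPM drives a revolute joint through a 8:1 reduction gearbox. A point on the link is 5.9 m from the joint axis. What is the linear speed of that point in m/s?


omega_motor = 1087 * 2*pi/60 = 113.8304 rad/s
omega_joint = omega_motor / 8 = 14.2288 rad/s
v = omega_joint * r = 14.2288 * 5.9
= 83.9499 m/s


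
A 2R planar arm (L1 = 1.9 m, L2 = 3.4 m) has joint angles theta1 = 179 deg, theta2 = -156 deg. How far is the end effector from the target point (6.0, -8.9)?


End effector via forward kinematics:
x = L1*cos(t1) + L2*cos(t1+t2) = 1.23
y = L1*sin(t1) + L2*sin(t1+t2) = 1.3616
Distance to target:
d = sqrt((6.0 - 1.23)^2 + (-8.9 - 1.3616)^2)
= sqrt(22.7528 + 105.3014)
= 11.3161 m


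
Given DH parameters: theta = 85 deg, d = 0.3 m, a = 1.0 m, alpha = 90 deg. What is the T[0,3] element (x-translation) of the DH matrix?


T[0,3] = a * cos(theta)
= 1.0 * cos(85 deg)
= 1.0 * 0.0872
= 0.0872


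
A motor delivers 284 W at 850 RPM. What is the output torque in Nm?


omega = 850 * 2*pi/60 = 89.0118 rad/s
tau = P / omega = 284 / 89.0118
= 3.1906 Nm


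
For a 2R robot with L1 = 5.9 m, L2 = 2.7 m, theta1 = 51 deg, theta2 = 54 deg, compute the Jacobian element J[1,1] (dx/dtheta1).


J[1,1] = -L1*sin(t1) - L2*sin(t1+t2)
= -5.9*sin(51) - 2.7*sin(105)
= -7.1932


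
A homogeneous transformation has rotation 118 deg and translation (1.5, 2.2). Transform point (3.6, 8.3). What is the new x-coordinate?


x' = cos(theta)*px - sin(theta)*py + tx
= -0.4695*3.6 - 0.8829*8.3 + 1.5
= -7.5186


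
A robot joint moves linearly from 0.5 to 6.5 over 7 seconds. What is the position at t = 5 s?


s = t/T = 5/7 = 0.7143
p(t) = p0 + (pf-p0)*s
= 0.5 + (6.5 - 0.5) * 0.7143
= 4.7857


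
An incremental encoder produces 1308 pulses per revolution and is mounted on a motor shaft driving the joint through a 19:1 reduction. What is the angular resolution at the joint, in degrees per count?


counts per rev = 1308
effective counts at joint = 1308 * 19 = 24852
resolution = 360 / 24852
= 0.0145 deg/count


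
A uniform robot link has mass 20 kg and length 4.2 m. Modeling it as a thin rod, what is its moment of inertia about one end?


I = (1/3) * m * L^2
= (1/3) * 20 * 4.2^2
= 0.333333 * 20 * 17.64
= 117.6 kg*m^2


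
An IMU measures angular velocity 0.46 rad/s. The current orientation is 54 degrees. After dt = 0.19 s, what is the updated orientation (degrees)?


delta_theta = w * dt = 0.46 * 0.19 = 0.0874 rad
= 5.0077 deg
theta_new = 54 + 5.0077 = 59.0077 deg


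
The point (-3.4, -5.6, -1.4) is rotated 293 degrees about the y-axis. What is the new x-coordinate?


Rotation about y-axis: x' = x*cos(theta) + z*sin(theta)
= -3.4 * 0.3907 + -1.4 * -0.9205
= -0.0398


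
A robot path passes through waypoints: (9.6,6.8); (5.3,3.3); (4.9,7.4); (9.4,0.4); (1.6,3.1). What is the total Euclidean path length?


Segment lengths:
  seg1 = sqrt((-4.3)^2 + (-3.5)^2) = 5.5444
  seg2 = sqrt((-0.4)^2 + (4.1)^2) = 4.1195
  seg3 = sqrt((4.5)^2 + (-7.0)^2) = 8.3217
  seg4 = sqrt((-7.8)^2 + (2.7)^2) = 8.2541
Total = 26.2396


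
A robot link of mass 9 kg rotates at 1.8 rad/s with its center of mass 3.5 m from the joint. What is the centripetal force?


F = m * omega^2 * r
= 9 * 1.8^2 * 3.5
= 9 * 3.24 * 3.5
= 102.06 N


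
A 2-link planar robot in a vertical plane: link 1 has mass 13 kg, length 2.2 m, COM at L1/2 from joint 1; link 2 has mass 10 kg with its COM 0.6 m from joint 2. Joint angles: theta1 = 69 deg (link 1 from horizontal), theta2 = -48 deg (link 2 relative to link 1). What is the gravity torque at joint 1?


Horizontal distance from joint 1 to link-1 COM:
  x_c1 = (L1/2)*cos(t1) = 1.1 * 0.3584 = 0.3942 m
Horizontal distance from joint 1 to link-2 COM:
  x_c2 = L1*cos(t1) + Lc2*cos(t1+t2)
       = 2.2*0.3584 + 0.6*0.9336 = 1.3486 m
tau1 = m1*g*x_c1 + m2*g*x_c2
     = 13*9.81*0.3942 + 10*9.81*1.3486
     = 50.2729 + 132.2935
     = 182.5664 Nm


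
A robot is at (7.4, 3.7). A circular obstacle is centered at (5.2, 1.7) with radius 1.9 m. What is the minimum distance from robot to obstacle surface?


center_dist = sqrt((7.4-5.2)^2 + (3.7-1.7)^2)
= sqrt(4.84 + 4.0)
= 2.9732
min_dist = center_dist - radius = 2.9732 - 1.9 = 1.0732 m


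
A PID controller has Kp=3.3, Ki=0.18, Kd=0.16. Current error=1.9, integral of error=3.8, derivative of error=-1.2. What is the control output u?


u = Kp*e + Ki*int(e) + Kd*de/dt
= 3.3*1.9 + 0.18*3.8 + 0.16*(-1.2)
= 6.27 + 0.684 + -0.192
= 6.762


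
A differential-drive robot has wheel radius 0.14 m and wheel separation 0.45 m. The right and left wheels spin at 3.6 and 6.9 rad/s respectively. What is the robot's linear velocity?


vR = r*wR = 0.14*3.6 = 0.504 m/s
vL = r*wL = 0.14*6.9 = 0.966 m/s
v = (vR+vL)/2 = 0.735 m/s
omega = (vR-vL)/L = -1.0267 rad/s
linear velocity = 0.735 m/s


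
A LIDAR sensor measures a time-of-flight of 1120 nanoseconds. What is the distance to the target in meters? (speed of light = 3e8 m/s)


tof = 1120 ns = 1.12e-06 s
dist = c * tof / 2
= 3e8 * 1.12e-06 / 2
= 168.0 m


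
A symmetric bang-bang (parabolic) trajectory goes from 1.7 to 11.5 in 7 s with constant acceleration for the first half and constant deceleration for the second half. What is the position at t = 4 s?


Symmetric rest-to-rest: each phase covers (pf-p0)/2 in time T/2. 0.5*a*(T/2)^2 = (pf-p0)/2 => a = 4*(pf-p0)/T^2
a = 4*(11.5-1.7)/7^2 = 0.8
t = 4 is in the deceleration phase (t > T/2).
p = pf - 0.5*a*(T-t)^2 = 11.5 - 0.5*0.8*3^2
= 7.9


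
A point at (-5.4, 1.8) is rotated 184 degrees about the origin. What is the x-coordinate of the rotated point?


x' = x*cos(theta) - y*sin(theta)
cos(184 deg) = -0.9976, sin(184 deg) = -0.0698
x' = -5.4 * -0.9976 - 1.8 * -0.0698
= 5.3868 - -0.1256
= 5.5124


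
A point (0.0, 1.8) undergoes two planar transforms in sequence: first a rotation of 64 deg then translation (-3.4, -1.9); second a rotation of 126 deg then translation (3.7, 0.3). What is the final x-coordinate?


After transform 1:
x1 = cos(64)*0.0 - sin(64)*1.8 + -3.4 = -5.0178
y1 = sin(64)*0.0 + cos(64)*1.8 + -1.9 = -1.1109
After transform 2:
x2 = cos(126)*-5.0178 - sin(126)*-1.1109 + 3.7
= 7.5482


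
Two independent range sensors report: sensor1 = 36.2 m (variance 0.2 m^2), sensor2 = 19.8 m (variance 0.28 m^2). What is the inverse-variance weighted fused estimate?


w1 = (1/var1) / (1/var1 + 1/var2)
   = 5.0 / (5.0 + 3.5714) = 0.5833
w2 = 1 - w1 = 0.4167
fused = w1*s1 + w2*s2 = 21.1167 + 8.25
= 29.3667 m


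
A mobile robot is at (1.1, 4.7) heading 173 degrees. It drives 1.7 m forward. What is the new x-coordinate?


x_new = x0 + d*cos(theta)
= 1.1 + 1.7*cos(173)
= 1.1 + -1.6873
= -0.5873


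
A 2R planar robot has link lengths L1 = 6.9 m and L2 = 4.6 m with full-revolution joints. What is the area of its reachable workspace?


r_max = L1 + L2 = 11.5 m
r_min = |L1 - L2| = 2.3 m
Area = pi*(r_max^2 - r_min^2)
= pi*(132.25 - 5.29)
= pi * 126.96
= 398.8566 m^2


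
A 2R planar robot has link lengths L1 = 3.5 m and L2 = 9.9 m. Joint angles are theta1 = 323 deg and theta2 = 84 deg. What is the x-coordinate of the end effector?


Convert angles to radians: theta1 = 5.6374, theta2 = 1.4661
x = L1*cos(theta1) + L2*cos(theta1+theta2)
x = 2.7952 + 6.7518
x = 9.547


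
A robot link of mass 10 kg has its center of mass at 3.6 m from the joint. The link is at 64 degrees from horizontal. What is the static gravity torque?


tau = m*g*L*cos(angle)
= 10 * 9.81 * 3.6 * cos(64 deg)
= 10 * 9.81 * 3.6 * 0.4384
= 154.8152 Nm


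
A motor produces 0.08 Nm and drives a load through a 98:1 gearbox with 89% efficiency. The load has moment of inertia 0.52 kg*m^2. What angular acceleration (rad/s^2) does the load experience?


tau_out = tau_motor * N * eta
= 0.08 * 98 * 0.89 = 6.9776 Nm
alpha = tau_out / I = 6.9776 / 0.52
= 13.4185 rad/s^2


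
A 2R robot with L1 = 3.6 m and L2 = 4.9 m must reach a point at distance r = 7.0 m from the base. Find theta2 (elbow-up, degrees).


cos(theta2) = (r^2 - L1^2 - L2^2) / (2*L1*L2)
cos(theta2) = (49.0 - 12.96 - 24.01) / 35.28
cos(theta2) = 0.340986
theta2 = 70.063 degrees


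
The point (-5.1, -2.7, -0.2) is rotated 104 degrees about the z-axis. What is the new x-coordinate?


Rotation about z-axis: x' = x*cos(theta) - y*sin(theta)
= -5.1 * -0.2419 - -2.7 * 0.9703
= 3.8536


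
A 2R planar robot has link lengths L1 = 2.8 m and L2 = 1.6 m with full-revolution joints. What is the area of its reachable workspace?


r_max = L1 + L2 = 4.4 m
r_min = |L1 - L2| = 1.2 m
Area = pi*(r_max^2 - r_min^2)
= pi*(19.36 - 1.44)
= pi * 17.92
= 56.2973 m^2


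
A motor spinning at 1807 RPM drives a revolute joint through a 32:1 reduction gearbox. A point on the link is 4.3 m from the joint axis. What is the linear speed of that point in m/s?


omega_motor = 1807 * 2*pi/60 = 189.2286 rad/s
omega_joint = omega_motor / 32 = 5.9134 rad/s
v = omega_joint * r = 5.9134 * 4.3
= 25.4276 m/s


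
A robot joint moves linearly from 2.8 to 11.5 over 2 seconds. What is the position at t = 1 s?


s = t/T = 1/2 = 0.5
p(t) = p0 + (pf-p0)*s
= 2.8 + (11.5 - 2.8) * 0.5
= 7.15


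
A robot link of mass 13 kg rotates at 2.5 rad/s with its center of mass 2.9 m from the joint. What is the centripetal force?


F = m * omega^2 * r
= 13 * 2.5^2 * 2.9
= 13 * 6.25 * 2.9
= 235.625 N


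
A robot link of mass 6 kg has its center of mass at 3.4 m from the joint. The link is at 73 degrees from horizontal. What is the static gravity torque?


tau = m*g*L*cos(angle)
= 6 * 9.81 * 3.4 * cos(73 deg)
= 6 * 9.81 * 3.4 * 0.2924
= 58.5106 Nm


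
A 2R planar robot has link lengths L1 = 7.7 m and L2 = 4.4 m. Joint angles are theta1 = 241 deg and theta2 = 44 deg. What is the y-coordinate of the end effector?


Convert angles to radians: theta1 = 4.2062, theta2 = 0.7679
y = L1*sin(theta1) + L2*sin(theta1+theta2)
y = -6.7346 + -4.2501
y = -10.9846


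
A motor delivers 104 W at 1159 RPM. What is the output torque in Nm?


omega = 1159 * 2*pi/60 = 121.3702 rad/s
tau = P / omega = 104 / 121.3702
= 0.8569 Nm


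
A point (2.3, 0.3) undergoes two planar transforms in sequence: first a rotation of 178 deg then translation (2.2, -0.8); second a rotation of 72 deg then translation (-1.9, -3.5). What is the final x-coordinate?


After transform 1:
x1 = cos(178)*2.3 - sin(178)*0.3 + 2.2 = -0.1091
y1 = sin(178)*2.3 + cos(178)*0.3 + -0.8 = -1.0195
After transform 2:
x2 = cos(72)*-0.1091 - sin(72)*-1.0195 + -1.9
= -0.9641


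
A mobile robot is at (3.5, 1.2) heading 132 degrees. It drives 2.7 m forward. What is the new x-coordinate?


x_new = x0 + d*cos(theta)
= 3.5 + 2.7*cos(132)
= 3.5 + -1.8067
= 1.6933


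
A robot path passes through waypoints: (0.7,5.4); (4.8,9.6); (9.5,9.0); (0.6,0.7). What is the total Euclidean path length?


Segment lengths:
  seg1 = sqrt((4.1)^2 + (4.2)^2) = 5.8694
  seg2 = sqrt((4.7)^2 + (-0.6)^2) = 4.7381
  seg3 = sqrt((-8.9)^2 + (-8.3)^2) = 12.1696
Total = 22.7772


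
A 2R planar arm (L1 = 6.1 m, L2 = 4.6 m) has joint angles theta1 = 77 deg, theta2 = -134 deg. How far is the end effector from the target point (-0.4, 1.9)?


End effector via forward kinematics:
x = L1*cos(t1) + L2*cos(t1+t2) = 3.8775
y = L1*sin(t1) + L2*sin(t1+t2) = 2.0858
Distance to target:
d = sqrt((-0.4 - 3.8775)^2 + (1.9 - 2.0858)^2)
= sqrt(18.2974 + 0.0345)
= 4.2816 m


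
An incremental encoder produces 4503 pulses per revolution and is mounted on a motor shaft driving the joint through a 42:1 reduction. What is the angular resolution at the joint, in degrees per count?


counts per rev = 4503
effective counts at joint = 4503 * 42 = 189126
resolution = 360 / 189126
= 0.0019 deg/count


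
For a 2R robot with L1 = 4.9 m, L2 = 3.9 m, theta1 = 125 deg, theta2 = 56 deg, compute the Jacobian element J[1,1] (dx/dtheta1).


J[1,1] = -L1*sin(t1) - L2*sin(t1+t2)
= -4.9*sin(125) - 3.9*sin(181)
= -3.9458


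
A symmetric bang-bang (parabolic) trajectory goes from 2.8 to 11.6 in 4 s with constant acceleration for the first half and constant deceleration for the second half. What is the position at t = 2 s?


Symmetric rest-to-rest: each phase covers (pf-p0)/2 in time T/2. 0.5*a*(T/2)^2 = (pf-p0)/2 => a = 4*(pf-p0)/T^2
a = 4*(11.6-2.8)/4^2 = 2.2
t = 2 is in the acceleration phase (t <= T/2).
p = p0 + 0.5*a*t^2 = 2.8 + 0.5*2.2*2^2
= 7.2


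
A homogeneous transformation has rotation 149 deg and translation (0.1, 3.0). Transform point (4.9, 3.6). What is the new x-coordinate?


x' = cos(theta)*px - sin(theta)*py + tx
= -0.8572*4.9 - 0.515*3.6 + 0.1
= -5.9543


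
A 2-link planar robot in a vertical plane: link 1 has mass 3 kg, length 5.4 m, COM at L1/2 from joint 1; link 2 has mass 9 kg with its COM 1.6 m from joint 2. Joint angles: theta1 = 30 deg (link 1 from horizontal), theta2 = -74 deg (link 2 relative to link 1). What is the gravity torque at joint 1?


Horizontal distance from joint 1 to link-1 COM:
  x_c1 = (L1/2)*cos(t1) = 2.7 * 0.866 = 2.3383 m
Horizontal distance from joint 1 to link-2 COM:
  x_c2 = L1*cos(t1) + Lc2*cos(t1+t2)
       = 5.4*0.866 + 1.6*0.7193 = 5.8275 m
tau1 = m1*g*x_c1 + m2*g*x_c2
     = 3*9.81*2.3383 + 9*9.81*5.8275
     = 68.8152 + 514.5083
     = 583.3235 Nm


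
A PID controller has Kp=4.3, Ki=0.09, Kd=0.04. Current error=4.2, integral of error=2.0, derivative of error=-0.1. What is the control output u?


u = Kp*e + Ki*int(e) + Kd*de/dt
= 4.3*4.2 + 0.09*2.0 + 0.04*(-0.1)
= 18.06 + 0.18 + -0.004
= 18.236


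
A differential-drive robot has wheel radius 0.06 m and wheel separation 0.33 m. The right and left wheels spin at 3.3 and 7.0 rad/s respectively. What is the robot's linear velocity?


vR = r*wR = 0.06*3.3 = 0.198 m/s
vL = r*wL = 0.06*7.0 = 0.42 m/s
v = (vR+vL)/2 = 0.309 m/s
omega = (vR-vL)/L = -0.6727 rad/s
linear velocity = 0.309 m/s


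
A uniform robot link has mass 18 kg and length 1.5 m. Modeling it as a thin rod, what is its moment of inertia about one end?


I = (1/3) * m * L^2
= (1/3) * 18 * 1.5^2
= 0.333333 * 18 * 2.25
= 13.5 kg*m^2


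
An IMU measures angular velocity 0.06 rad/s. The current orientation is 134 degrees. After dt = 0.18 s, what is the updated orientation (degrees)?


delta_theta = w * dt = 0.06 * 0.18 = 0.0108 rad
= 0.6188 deg
theta_new = 134 + 0.6188 = 134.6188 deg


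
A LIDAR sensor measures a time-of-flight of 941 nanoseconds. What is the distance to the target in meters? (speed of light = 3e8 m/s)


tof = 941 ns = 9.41e-07 s
dist = c * tof / 2
= 3e8 * 9.41e-07 / 2
= 141.15 m


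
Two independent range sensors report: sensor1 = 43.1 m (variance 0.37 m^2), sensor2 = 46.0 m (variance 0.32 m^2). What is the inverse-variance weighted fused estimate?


w1 = (1/var1) / (1/var1 + 1/var2)
   = 2.7027 / (2.7027 + 3.125) = 0.4638
w2 = 1 - w1 = 0.5362
fused = w1*s1 + w2*s2 = 19.9884 + 24.6667
= 44.6551 m


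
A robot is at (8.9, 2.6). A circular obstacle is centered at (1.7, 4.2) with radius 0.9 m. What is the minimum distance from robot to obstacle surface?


center_dist = sqrt((8.9-1.7)^2 + (2.6-4.2)^2)
= sqrt(51.84 + 2.56)
= 7.3756
min_dist = center_dist - radius = 7.3756 - 0.9 = 6.4756 m


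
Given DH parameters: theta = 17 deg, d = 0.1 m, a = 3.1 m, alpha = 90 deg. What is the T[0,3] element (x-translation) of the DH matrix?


T[0,3] = a * cos(theta)
= 3.1 * cos(17 deg)
= 3.1 * 0.9563
= 2.9645


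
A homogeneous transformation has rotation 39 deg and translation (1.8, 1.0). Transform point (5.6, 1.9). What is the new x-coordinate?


x' = cos(theta)*px - sin(theta)*py + tx
= 0.7771*5.6 - 0.6293*1.9 + 1.8
= 4.9563


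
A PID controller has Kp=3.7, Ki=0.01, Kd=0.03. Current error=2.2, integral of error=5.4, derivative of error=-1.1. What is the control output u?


u = Kp*e + Ki*int(e) + Kd*de/dt
= 3.7*2.2 + 0.01*5.4 + 0.03*(-1.1)
= 8.14 + 0.054 + -0.033
= 8.161


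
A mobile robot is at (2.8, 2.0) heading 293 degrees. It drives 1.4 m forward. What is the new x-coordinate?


x_new = x0 + d*cos(theta)
= 2.8 + 1.4*cos(293)
= 2.8 + 0.547
= 3.347


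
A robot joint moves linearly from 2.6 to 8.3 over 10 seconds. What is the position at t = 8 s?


s = t/T = 8/10 = 0.8
p(t) = p0 + (pf-p0)*s
= 2.6 + (8.3 - 2.6) * 0.8
= 7.16


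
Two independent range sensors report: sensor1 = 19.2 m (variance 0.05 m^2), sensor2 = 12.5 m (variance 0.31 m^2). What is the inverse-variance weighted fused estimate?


w1 = (1/var1) / (1/var1 + 1/var2)
   = 20.0 / (20.0 + 3.2258) = 0.8611
w2 = 1 - w1 = 0.1389
fused = w1*s1 + w2*s2 = 16.5333 + 1.7361
= 18.2694 m


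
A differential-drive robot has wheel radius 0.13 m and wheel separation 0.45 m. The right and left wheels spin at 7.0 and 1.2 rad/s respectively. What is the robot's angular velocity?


vR = r*wR = 0.13*7.0 = 0.91 m/s
vL = r*wL = 0.13*1.2 = 0.156 m/s
v = (vR+vL)/2 = 0.533 m/s
omega = (vR-vL)/L = 1.6756 rad/s
angular velocity = 1.6756 rad/s


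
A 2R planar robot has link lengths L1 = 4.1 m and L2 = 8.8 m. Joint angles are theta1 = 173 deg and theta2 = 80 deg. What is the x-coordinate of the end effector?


Convert angles to radians: theta1 = 3.0194, theta2 = 1.3963
x = L1*cos(theta1) + L2*cos(theta1+theta2)
x = -4.0694 + -2.5729
x = -6.6423


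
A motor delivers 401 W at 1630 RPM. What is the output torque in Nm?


omega = 1630 * 2*pi/60 = 170.6932 rad/s
tau = P / omega = 401 / 170.6932
= 2.3492 Nm


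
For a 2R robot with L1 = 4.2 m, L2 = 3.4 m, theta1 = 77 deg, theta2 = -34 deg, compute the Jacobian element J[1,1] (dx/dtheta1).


J[1,1] = -L1*sin(t1) - L2*sin(t1+t2)
= -4.2*sin(77) - 3.4*sin(43)
= -6.4111


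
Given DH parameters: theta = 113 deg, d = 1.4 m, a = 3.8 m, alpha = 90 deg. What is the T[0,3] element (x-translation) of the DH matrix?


T[0,3] = a * cos(theta)
= 3.8 * cos(113 deg)
= 3.8 * -0.3907
= -1.4848


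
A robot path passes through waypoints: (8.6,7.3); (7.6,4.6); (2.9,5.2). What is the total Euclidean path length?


Segment lengths:
  seg1 = sqrt((-1.0)^2 + (-2.7)^2) = 2.8792
  seg2 = sqrt((-4.7)^2 + (0.6)^2) = 4.7381
Total = 7.6174


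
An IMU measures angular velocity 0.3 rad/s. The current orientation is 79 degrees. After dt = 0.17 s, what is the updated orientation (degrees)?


delta_theta = w * dt = 0.3 * 0.17 = 0.051 rad
= 2.9221 deg
theta_new = 79 + 2.9221 = 81.9221 deg


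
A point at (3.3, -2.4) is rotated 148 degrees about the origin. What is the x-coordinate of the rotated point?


x' = x*cos(theta) - y*sin(theta)
cos(148 deg) = -0.848, sin(148 deg) = 0.5299
x' = 3.3 * -0.848 - -2.4 * 0.5299
= -2.7986 - -1.2718
= -1.5268


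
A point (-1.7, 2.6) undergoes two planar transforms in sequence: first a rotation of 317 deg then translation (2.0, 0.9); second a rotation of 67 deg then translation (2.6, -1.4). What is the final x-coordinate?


After transform 1:
x1 = cos(317)*-1.7 - sin(317)*2.6 + 2.0 = 2.5299
y1 = sin(317)*-1.7 + cos(317)*2.6 + 0.9 = 3.9609
After transform 2:
x2 = cos(67)*2.5299 - sin(67)*3.9609 + 2.6
= -0.0575


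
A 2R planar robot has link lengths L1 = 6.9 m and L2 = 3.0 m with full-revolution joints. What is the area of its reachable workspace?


r_max = L1 + L2 = 9.9 m
r_min = |L1 - L2| = 3.9 m
Area = pi*(r_max^2 - r_min^2)
= pi*(98.01 - 15.21)
= pi * 82.8
= 260.1239 m^2


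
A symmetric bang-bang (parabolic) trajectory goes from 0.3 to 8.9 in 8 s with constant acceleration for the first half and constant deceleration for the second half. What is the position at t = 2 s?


Symmetric rest-to-rest: each phase covers (pf-p0)/2 in time T/2. 0.5*a*(T/2)^2 = (pf-p0)/2 => a = 4*(pf-p0)/T^2
a = 4*(8.9-0.3)/8^2 = 0.5375
t = 2 is in the acceleration phase (t <= T/2).
p = p0 + 0.5*a*t^2 = 0.3 + 0.5*0.5375*2^2
= 1.375


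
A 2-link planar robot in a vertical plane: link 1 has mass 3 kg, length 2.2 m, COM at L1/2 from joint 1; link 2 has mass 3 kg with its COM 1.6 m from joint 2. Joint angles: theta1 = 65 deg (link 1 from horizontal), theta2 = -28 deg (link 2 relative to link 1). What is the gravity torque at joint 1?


Horizontal distance from joint 1 to link-1 COM:
  x_c1 = (L1/2)*cos(t1) = 1.1 * 0.4226 = 0.4649 m
Horizontal distance from joint 1 to link-2 COM:
  x_c2 = L1*cos(t1) + Lc2*cos(t1+t2)
       = 2.2*0.4226 + 1.6*0.7986 = 2.2076 m
tau1 = m1*g*x_c1 + m2*g*x_c2
     = 3*9.81*0.4649 + 3*9.81*2.2076
     = 13.6814 + 64.969
     = 78.6504 Nm


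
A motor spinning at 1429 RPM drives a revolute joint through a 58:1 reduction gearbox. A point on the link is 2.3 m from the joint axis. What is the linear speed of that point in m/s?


omega_motor = 1429 * 2*pi/60 = 149.6445 rad/s
omega_joint = omega_motor / 58 = 2.5801 rad/s
v = omega_joint * r = 2.5801 * 2.3
= 5.9342 m/s


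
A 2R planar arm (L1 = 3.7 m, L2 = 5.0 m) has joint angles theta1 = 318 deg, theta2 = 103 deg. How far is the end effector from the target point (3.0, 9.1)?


End effector via forward kinematics:
x = L1*cos(t1) + L2*cos(t1+t2) = 5.1737
y = L1*sin(t1) + L2*sin(t1+t2) = 1.8973
Distance to target:
d = sqrt((3.0 - 5.1737)^2 + (9.1 - 1.8973)^2)
= sqrt(4.7249 + 51.8787)
= 7.5235 m


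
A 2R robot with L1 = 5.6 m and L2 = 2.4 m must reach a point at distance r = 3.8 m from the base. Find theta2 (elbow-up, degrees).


cos(theta2) = (r^2 - L1^2 - L2^2) / (2*L1*L2)
cos(theta2) = (14.44 - 31.36 - 5.76) / 26.88
cos(theta2) = -0.84375
theta2 = 147.5383 degrees


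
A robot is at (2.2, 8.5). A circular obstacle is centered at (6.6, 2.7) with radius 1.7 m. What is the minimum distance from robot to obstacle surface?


center_dist = sqrt((2.2-6.6)^2 + (8.5-2.7)^2)
= sqrt(19.36 + 33.64)
= 7.2801
min_dist = center_dist - radius = 7.2801 - 1.7 = 5.5801 m


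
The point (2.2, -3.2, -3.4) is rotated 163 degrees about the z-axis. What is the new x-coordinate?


Rotation about z-axis: x' = x*cos(theta) - y*sin(theta)
= 2.2 * -0.9563 - -3.2 * 0.2924
= -1.1683


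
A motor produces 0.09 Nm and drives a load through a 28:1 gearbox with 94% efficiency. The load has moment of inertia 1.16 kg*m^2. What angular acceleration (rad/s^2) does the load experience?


tau_out = tau_motor * N * eta
= 0.09 * 28 * 0.94 = 2.3688 Nm
alpha = tau_out / I = 2.3688 / 1.16
= 2.0421 rad/s^2


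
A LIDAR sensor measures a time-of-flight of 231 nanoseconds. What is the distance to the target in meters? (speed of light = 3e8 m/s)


tof = 231 ns = 2.31e-07 s
dist = c * tof / 2
= 3e8 * 2.31e-07 / 2
= 34.65 m


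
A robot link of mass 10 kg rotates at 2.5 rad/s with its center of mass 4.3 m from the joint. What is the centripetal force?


F = m * omega^2 * r
= 10 * 2.5^2 * 4.3
= 10 * 6.25 * 4.3
= 268.75 N


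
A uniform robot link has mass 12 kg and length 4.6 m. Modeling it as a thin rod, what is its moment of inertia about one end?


I = (1/3) * m * L^2
= (1/3) * 12 * 4.6^2
= 0.333333 * 12 * 21.16
= 84.64 kg*m^2


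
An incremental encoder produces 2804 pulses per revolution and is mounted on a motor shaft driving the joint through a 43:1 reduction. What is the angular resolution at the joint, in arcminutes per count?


counts per rev = 2804
effective counts at joint = 2804 * 43 = 120572
resolution = 360*60 / 120572
= 0.1791 arcmin/count


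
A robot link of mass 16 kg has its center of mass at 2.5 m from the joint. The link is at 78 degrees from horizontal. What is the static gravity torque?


tau = m*g*L*cos(angle)
= 16 * 9.81 * 2.5 * cos(78 deg)
= 16 * 9.81 * 2.5 * 0.2079
= 81.5845 Nm


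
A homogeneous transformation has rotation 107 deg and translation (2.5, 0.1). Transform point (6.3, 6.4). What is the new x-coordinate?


x' = cos(theta)*px - sin(theta)*py + tx
= -0.2924*6.3 - 0.9563*6.4 + 2.5
= -5.4623


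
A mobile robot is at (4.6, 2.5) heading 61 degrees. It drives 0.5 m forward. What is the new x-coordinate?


x_new = x0 + d*cos(theta)
= 4.6 + 0.5*cos(61)
= 4.6 + 0.2424
= 4.8424


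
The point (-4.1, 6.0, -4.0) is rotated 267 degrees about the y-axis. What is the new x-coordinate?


Rotation about y-axis: x' = x*cos(theta) + z*sin(theta)
= -4.1 * -0.0523 + -4.0 * -0.9986
= 4.2091


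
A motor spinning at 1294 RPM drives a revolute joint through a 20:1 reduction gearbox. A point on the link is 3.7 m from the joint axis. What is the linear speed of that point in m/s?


omega_motor = 1294 * 2*pi/60 = 135.5074 rad/s
omega_joint = omega_motor / 20 = 6.7754 rad/s
v = omega_joint * r = 6.7754 * 3.7
= 25.0689 m/s


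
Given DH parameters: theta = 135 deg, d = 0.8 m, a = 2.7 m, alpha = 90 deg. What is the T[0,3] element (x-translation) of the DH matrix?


T[0,3] = a * cos(theta)
= 2.7 * cos(135 deg)
= 2.7 * -0.7071
= -1.9092


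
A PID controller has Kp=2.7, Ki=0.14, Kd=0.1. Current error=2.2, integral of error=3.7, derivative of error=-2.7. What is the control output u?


u = Kp*e + Ki*int(e) + Kd*de/dt
= 2.7*2.2 + 0.14*3.7 + 0.1*(-2.7)
= 5.94 + 0.518 + -0.27
= 6.188


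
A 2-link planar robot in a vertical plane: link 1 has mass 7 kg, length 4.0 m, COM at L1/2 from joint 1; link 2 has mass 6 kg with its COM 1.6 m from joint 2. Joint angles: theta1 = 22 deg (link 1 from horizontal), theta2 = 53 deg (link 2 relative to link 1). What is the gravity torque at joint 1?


Horizontal distance from joint 1 to link-1 COM:
  x_c1 = (L1/2)*cos(t1) = 2.0 * 0.9272 = 1.8544 m
Horizontal distance from joint 1 to link-2 COM:
  x_c2 = L1*cos(t1) + Lc2*cos(t1+t2)
       = 4.0*0.9272 + 1.6*0.2588 = 4.1228 m
tau1 = m1*g*x_c1 + m2*g*x_c2
     = 7*9.81*1.8544 + 6*9.81*4.1228
     = 127.3394 + 242.6707
     = 370.0101 Nm


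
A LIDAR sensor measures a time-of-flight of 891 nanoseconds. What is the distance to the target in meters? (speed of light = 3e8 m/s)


tof = 891 ns = 8.91e-07 s
dist = c * tof / 2
= 3e8 * 8.91e-07 / 2
= 133.65 m


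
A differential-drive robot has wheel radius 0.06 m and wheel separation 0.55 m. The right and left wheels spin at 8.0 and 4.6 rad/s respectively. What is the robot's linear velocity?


vR = r*wR = 0.06*8.0 = 0.48 m/s
vL = r*wL = 0.06*4.6 = 0.276 m/s
v = (vR+vL)/2 = 0.378 m/s
omega = (vR-vL)/L = 0.3709 rad/s
linear velocity = 0.378 m/s


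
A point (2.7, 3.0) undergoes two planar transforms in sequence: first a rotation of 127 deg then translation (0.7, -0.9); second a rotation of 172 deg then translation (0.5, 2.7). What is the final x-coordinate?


After transform 1:
x1 = cos(127)*2.7 - sin(127)*3.0 + 0.7 = -3.3208
y1 = sin(127)*2.7 + cos(127)*3.0 + -0.9 = -0.5491
After transform 2:
x2 = cos(172)*-3.3208 - sin(172)*-0.5491 + 0.5
= 3.8649


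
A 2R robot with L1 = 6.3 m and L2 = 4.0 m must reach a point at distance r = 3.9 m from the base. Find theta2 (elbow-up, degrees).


cos(theta2) = (r^2 - L1^2 - L2^2) / (2*L1*L2)
cos(theta2) = (15.21 - 39.69 - 16.0) / 50.4
cos(theta2) = -0.803175
theta2 = 143.4343 degrees


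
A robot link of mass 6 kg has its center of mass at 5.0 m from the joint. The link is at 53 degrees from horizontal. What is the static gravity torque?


tau = m*g*L*cos(angle)
= 6 * 9.81 * 5.0 * cos(53 deg)
= 6 * 9.81 * 5.0 * 0.6018
= 177.1142 Nm


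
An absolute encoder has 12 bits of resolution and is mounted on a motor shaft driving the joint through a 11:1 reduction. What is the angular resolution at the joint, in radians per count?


counts = 2^12 = 4096
effective counts at joint = 4096 * 11 = 45056
resolution = 2*pi / 45056
= 1.3945e-04 rad/count


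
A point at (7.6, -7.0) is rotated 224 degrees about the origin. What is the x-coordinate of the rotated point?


x' = x*cos(theta) - y*sin(theta)
cos(224 deg) = -0.7193, sin(224 deg) = -0.6947
x' = 7.6 * -0.7193 - -7.0 * -0.6947
= -5.467 - 4.8626
= -10.3296


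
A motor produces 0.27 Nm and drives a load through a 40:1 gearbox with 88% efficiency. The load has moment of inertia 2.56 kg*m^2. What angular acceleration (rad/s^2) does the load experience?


tau_out = tau_motor * N * eta
= 0.27 * 40 * 0.88 = 9.504 Nm
alpha = tau_out / I = 9.504 / 2.56
= 3.7125 rad/s^2


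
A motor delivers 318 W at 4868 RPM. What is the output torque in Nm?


omega = 4868 * 2*pi/60 = 509.7758 rad/s
tau = P / omega = 318 / 509.7758
= 0.6238 Nm


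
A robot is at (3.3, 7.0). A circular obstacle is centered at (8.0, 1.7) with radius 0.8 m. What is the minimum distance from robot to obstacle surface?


center_dist = sqrt((3.3-8.0)^2 + (7.0-1.7)^2)
= sqrt(22.09 + 28.09)
= 7.0838
min_dist = center_dist - radius = 7.0838 - 0.8 = 6.2838 m


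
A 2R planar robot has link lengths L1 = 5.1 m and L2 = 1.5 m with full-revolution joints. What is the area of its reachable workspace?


r_max = L1 + L2 = 6.6 m
r_min = |L1 - L2| = 3.6 m
Area = pi*(r_max^2 - r_min^2)
= pi*(43.56 - 12.96)
= pi * 30.6
= 96.1327 m^2


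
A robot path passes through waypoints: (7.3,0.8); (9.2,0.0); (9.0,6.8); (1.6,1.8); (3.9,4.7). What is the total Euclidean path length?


Segment lengths:
  seg1 = sqrt((1.9)^2 + (-0.8)^2) = 2.0616
  seg2 = sqrt((-0.2)^2 + (6.8)^2) = 6.8029
  seg3 = sqrt((-7.4)^2 + (-5.0)^2) = 8.9308
  seg4 = sqrt((2.3)^2 + (2.9)^2) = 3.7014
Total = 21.4967


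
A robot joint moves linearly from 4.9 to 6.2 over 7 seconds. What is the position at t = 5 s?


s = t/T = 5/7 = 0.7143
p(t) = p0 + (pf-p0)*s
= 4.9 + (6.2 - 4.9) * 0.7143
= 5.8286


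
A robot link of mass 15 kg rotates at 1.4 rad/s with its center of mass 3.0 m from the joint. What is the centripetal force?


F = m * omega^2 * r
= 15 * 1.4^2 * 3.0
= 15 * 1.96 * 3.0
= 88.2 N


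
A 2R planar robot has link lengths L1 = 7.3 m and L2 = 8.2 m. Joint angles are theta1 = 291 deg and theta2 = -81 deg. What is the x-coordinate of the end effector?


Convert angles to radians: theta1 = 5.0789, theta2 = -1.4137
x = L1*cos(theta1) + L2*cos(theta1+theta2)
x = 2.6161 + -7.1014
x = -4.4853


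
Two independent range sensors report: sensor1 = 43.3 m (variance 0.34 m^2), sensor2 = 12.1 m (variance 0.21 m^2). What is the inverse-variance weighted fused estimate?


w1 = (1/var1) / (1/var1 + 1/var2)
   = 2.9412 / (2.9412 + 4.7619) = 0.3818
w2 = 1 - w1 = 0.6182
fused = w1*s1 + w2*s2 = 16.5327 + 7.48
= 24.0127 m


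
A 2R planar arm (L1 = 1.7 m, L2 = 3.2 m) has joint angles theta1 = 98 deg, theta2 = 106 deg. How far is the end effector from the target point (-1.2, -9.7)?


End effector via forward kinematics:
x = L1*cos(t1) + L2*cos(t1+t2) = -3.1599
y = L1*sin(t1) + L2*sin(t1+t2) = 0.3819
Distance to target:
d = sqrt((-1.2 - -3.1599)^2 + (-9.7 - 0.3819)^2)
= sqrt(3.8414 + 101.6447)
= 10.2706 m


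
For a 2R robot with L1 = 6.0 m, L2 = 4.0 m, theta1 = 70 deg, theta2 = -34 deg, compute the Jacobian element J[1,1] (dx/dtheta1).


J[1,1] = -L1*sin(t1) - L2*sin(t1+t2)
= -6.0*sin(70) - 4.0*sin(36)
= -7.9893


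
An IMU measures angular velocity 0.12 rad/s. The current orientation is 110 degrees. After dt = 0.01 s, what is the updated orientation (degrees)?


delta_theta = w * dt = 0.12 * 0.01 = 0.0012 rad
= 0.0688 deg
theta_new = 110 + 0.0688 = 110.0688 deg


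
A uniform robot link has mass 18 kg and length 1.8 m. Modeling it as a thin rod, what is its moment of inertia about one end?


I = (1/3) * m * L^2
= (1/3) * 18 * 1.8^2
= 0.333333 * 18 * 3.24
= 19.44 kg*m^2


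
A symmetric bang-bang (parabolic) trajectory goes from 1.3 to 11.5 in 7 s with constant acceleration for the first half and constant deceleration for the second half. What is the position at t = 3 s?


Symmetric rest-to-rest: each phase covers (pf-p0)/2 in time T/2. 0.5*a*(T/2)^2 = (pf-p0)/2 => a = 4*(pf-p0)/T^2
a = 4*(11.5-1.3)/7^2 = 0.8327
t = 3 is in the acceleration phase (t <= T/2).
p = p0 + 0.5*a*t^2 = 1.3 + 0.5*0.8327*3^2
= 5.0469


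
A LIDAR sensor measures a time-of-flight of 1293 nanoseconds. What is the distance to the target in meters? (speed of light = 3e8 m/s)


tof = 1293 ns = 1.293e-06 s
dist = c * tof / 2
= 3e8 * 1.293e-06 / 2
= 193.95 m


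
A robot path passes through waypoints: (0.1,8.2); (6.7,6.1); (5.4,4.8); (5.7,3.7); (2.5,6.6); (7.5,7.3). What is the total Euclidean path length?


Segment lengths:
  seg1 = sqrt((6.6)^2 + (-2.1)^2) = 6.926
  seg2 = sqrt((-1.3)^2 + (-1.3)^2) = 1.8385
  seg3 = sqrt((0.3)^2 + (-1.1)^2) = 1.1402
  seg4 = sqrt((-3.2)^2 + (2.9)^2) = 4.3186
  seg5 = sqrt((5.0)^2 + (0.7)^2) = 5.0488
Total = 19.272


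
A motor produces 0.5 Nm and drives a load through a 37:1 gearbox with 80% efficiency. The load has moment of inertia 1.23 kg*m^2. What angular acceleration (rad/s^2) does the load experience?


tau_out = tau_motor * N * eta
= 0.5 * 37 * 0.8 = 14.8 Nm
alpha = tau_out / I = 14.8 / 1.23
= 12.0325 rad/s^2


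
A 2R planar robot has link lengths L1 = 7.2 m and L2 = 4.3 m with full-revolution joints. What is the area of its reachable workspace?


r_max = L1 + L2 = 11.5 m
r_min = |L1 - L2| = 2.9 m
Area = pi*(r_max^2 - r_min^2)
= pi*(132.25 - 8.41)
= pi * 123.84
= 389.0548 m^2


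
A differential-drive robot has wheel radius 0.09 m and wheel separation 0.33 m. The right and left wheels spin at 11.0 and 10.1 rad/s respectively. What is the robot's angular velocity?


vR = r*wR = 0.09*11.0 = 0.99 m/s
vL = r*wL = 0.09*10.1 = 0.909 m/s
v = (vR+vL)/2 = 0.9495 m/s
omega = (vR-vL)/L = 0.2455 rad/s
angular velocity = 0.2455 rad/s


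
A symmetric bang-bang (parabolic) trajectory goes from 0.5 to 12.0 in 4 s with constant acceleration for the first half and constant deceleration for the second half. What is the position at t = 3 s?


Symmetric rest-to-rest: each phase covers (pf-p0)/2 in time T/2. 0.5*a*(T/2)^2 = (pf-p0)/2 => a = 4*(pf-p0)/T^2
a = 4*(12.0-0.5)/4^2 = 2.875
t = 3 is in the deceleration phase (t > T/2).
p = pf - 0.5*a*(T-t)^2 = 12.0 - 0.5*2.875*1^2
= 10.5625


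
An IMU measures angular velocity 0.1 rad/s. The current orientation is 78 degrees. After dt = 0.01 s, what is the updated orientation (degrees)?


delta_theta = w * dt = 0.1 * 0.01 = 0.001 rad
= 0.0573 deg
theta_new = 78 + 0.0573 = 78.0573 deg


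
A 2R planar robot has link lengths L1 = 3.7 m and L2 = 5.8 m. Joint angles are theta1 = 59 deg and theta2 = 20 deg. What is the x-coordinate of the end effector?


Convert angles to radians: theta1 = 1.0297, theta2 = 0.3491
x = L1*cos(theta1) + L2*cos(theta1+theta2)
x = 1.9056 + 1.1067
x = 3.0123


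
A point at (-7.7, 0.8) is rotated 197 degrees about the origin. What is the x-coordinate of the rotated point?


x' = x*cos(theta) - y*sin(theta)
cos(197 deg) = -0.9563, sin(197 deg) = -0.2924
x' = -7.7 * -0.9563 - 0.8 * -0.2924
= 7.3635 - -0.2339
= 7.5974


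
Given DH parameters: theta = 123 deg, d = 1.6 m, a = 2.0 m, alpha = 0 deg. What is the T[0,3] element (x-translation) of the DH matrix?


T[0,3] = a * cos(theta)
= 2.0 * cos(123 deg)
= 2.0 * -0.5446
= -1.0893


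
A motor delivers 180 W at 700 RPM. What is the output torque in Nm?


omega = 700 * 2*pi/60 = 73.3038 rad/s
tau = P / omega = 180 / 73.3038
= 2.4555 Nm


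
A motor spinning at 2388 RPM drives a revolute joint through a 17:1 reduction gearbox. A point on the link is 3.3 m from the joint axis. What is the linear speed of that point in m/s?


omega_motor = 2388 * 2*pi/60 = 250.0708 rad/s
omega_joint = omega_motor / 17 = 14.71 rad/s
v = omega_joint * r = 14.71 * 3.3
= 48.5432 m/s
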